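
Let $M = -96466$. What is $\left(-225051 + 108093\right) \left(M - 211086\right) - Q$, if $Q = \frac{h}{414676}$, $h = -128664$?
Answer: $\frac{3729043058180070}{103669} \approx 3.5971 \cdot 10^{10}$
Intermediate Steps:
$Q = - \frac{32166}{103669}$ ($Q = - \frac{128664}{414676} = \left(-128664\right) \frac{1}{414676} = - \frac{32166}{103669} \approx -0.31028$)
$\left(-225051 + 108093\right) \left(M - 211086\right) - Q = \left(-225051 + 108093\right) \left(-96466 - 211086\right) - - \frac{32166}{103669} = \left(-116958\right) \left(-307552\right) + \frac{32166}{103669} = 35970666816 + \frac{32166}{103669} = \frac{3729043058180070}{103669}$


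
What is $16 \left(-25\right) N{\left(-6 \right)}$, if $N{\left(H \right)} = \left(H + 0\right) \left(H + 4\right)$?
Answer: $-4800$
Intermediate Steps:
$N{\left(H \right)} = H \left(4 + H\right)$
$16 \left(-25\right) N{\left(-6 \right)} = 16 \left(-25\right) \left(- 6 \left(4 - 6\right)\right) = - 400 \left(\left(-6\right) \left(-2\right)\right) = \left(-400\right) 12 = -4800$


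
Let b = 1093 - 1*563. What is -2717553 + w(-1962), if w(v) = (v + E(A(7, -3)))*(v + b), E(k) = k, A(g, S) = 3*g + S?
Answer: 66255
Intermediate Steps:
A(g, S) = S + 3*g
b = 530 (b = 1093 - 563 = 530)
w(v) = (18 + v)*(530 + v) (w(v) = (v + (-3 + 3*7))*(v + 530) = (v + (-3 + 21))*(530 + v) = (v + 18)*(530 + v) = (18 + v)*(530 + v))
-2717553 + w(-1962) = -2717553 + (9540 + (-1962)² + 548*(-1962)) = -2717553 + (9540 + 3849444 - 1075176) = -2717553 + 2783808 = 66255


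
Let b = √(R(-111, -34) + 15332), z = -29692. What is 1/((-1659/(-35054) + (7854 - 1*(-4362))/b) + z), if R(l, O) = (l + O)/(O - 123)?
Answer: -29276374418054593978/869263127186234504141839 - 5003604033952*√377941233/869263127186234504141839 ≈ -3.3791e-5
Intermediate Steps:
R(l, O) = (O + l)/(-123 + O)
b = √377941233/157 (b = √((-34 - 111)/(-123 - 34) + 15332) = √(-145/(-157) + 15332) = √(-1/157*(-145) + 15332) = √(145/157 + 15332) = √(2407269/157) = √377941233/157 ≈ 123.83)
1/((-1659/(-35054) + (7854 - 1*(-4362))/b) + z) = 1/((-1659/(-35054) + (7854 - 1*(-4362))/((√377941233/157))) - 29692) = 1/((-1659*(-1/35054) + (7854 + 4362)*(√377941233/2407269)) - 29692) = 1/((1659/35054 + 12216*(√377941233/2407269)) - 29692) = 1/((1659/35054 + 4072*√377941233/802423) - 29692) = 1/(-1040821709/35054 + 4072*√377941233/802423)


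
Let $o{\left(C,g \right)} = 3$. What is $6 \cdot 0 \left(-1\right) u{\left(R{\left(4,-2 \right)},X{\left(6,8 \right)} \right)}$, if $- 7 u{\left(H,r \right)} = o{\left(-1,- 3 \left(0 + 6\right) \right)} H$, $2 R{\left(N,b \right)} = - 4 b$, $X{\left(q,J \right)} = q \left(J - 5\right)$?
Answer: $0$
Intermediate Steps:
$X{\left(q,J \right)} = q \left(-5 + J\right)$
$R{\left(N,b \right)} = - 2 b$ ($R{\left(N,b \right)} = \frac{\left(-4\right) b}{2} = - 2 b$)
$u{\left(H,r \right)} = - \frac{3 H}{7}$
$6 \cdot 0 \left(-1\right) u{\left(R{\left(4,-2 \right)},X{\left(6,8 \right)} \right)} = 6 \cdot 0 \left(-1\right) \left(- \frac{3 \left(\left(-2\right) \left(-2\right)\right)}{7}\right) = 0 \left(-1\right) \left(\left(- \frac{3}{7}\right) 4\right) = 0 \left(- \frac{12}{7}\right) = 0$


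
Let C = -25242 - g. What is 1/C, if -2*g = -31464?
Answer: -1/40974 ≈ -2.4406e-5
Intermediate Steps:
g = 15732 (g = -½*(-31464) = 15732)
C = -40974 (C = -25242 - 1*15732 = -25242 - 15732 = -40974)
1/C = 1/(-40974) = -1/40974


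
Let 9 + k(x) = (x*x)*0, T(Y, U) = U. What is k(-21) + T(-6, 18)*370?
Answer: 6651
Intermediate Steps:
k(x) = -9 (k(x) = -9 + (x*x)*0 = -9 + x²*0 = -9 + 0 = -9)
k(-21) + T(-6, 18)*370 = -9 + 18*370 = -9 + 6660 = 6651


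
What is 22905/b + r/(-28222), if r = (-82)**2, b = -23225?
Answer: -80258981/65545595 ≈ -1.2245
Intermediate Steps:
r = 6724
22905/b + r/(-28222) = 22905/(-23225) + 6724/(-28222) = 22905*(-1/23225) + 6724*(-1/28222) = -4581/4645 - 3362/14111 = -80258981/65545595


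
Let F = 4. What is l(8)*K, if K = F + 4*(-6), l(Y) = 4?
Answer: -80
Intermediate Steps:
K = -20 (K = 4 + 4*(-6) = 4 - 24 = -20)
l(8)*K = 4*(-20) = -80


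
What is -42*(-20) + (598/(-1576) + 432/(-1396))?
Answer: 230820625/275012 ≈ 839.31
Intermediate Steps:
-42*(-20) + (598/(-1576) + 432/(-1396)) = 840 + (598*(-1/1576) + 432*(-1/1396)) = 840 + (-299/788 - 108/349) = 840 - 189455/275012 = 230820625/275012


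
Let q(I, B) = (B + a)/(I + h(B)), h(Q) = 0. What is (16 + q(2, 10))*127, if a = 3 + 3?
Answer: 3048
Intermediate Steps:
a = 6
q(I, B) = (6 + B)/I (q(I, B) = (B + 6)/(I + 0) = (6 + B)/I)
(16 + q(2, 10))*127 = (16 + (6 + 10)/2)*127 = (16 + (1/2)*16)*127 = (16 + 8)*127 = 24*127 = 3048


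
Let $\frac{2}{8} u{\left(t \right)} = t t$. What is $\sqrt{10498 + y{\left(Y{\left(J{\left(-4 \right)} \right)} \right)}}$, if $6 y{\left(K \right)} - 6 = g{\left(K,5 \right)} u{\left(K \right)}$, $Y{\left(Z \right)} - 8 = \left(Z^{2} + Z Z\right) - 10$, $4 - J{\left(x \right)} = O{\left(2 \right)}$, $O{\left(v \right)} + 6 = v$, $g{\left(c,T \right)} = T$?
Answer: $\sqrt{63419} \approx 251.83$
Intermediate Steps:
$O{\left(v \right)} = -6 + v$
$J{\left(x \right)} = 8$ ($J{\left(x \right)} = 4 - \left(-6 + 2\right) = 4 - -4 = 4 + 4 = 8$)
$Y{\left(Z \right)} = -2 + 2 Z^{2}$ ($Y{\left(Z \right)} = 8 - \left(10 - Z^{2} - Z Z\right) = 8 + \left(\left(Z^{2} + Z^{2}\right) - 10\right) = 8 + \left(2 Z^{2} - 10\right) = 8 + \left(-10 + 2 Z^{2}\right) = -2 + 2 Z^{2}$)
$u{\left(t \right)} = 4 t^{2}$ ($u{\left(t \right)} = 4 t t = 4 t^{2}$)
$y{\left(K \right)} = 1 + \frac{10 K^{2}}{3}$ ($y{\left(K \right)} = 1 + \frac{5 \cdot 4 K^{2}}{6} = 1 + \frac{20 K^{2}}{6} = 1 + \frac{10 K^{2}}{3}$)
$\sqrt{10498 + y{\left(Y{\left(J{\left(-4 \right)} \right)} \right)}} = \sqrt{10498 + \left(1 + \frac{10 \left(-2 + 2 \cdot 8^{2}\right)^{2}}{3}\right)} = \sqrt{10498 + \left(1 + \frac{10 \left(-2 + 2 \cdot 64\right)^{2}}{3}\right)} = \sqrt{10498 + \left(1 + \frac{10 \left(-2 + 128\right)^{2}}{3}\right)} = \sqrt{10498 + \left(1 + \frac{10 \cdot 126^{2}}{3}\right)} = \sqrt{10498 + \left(1 + \frac{10}{3} \cdot 15876\right)} = \sqrt{10498 + \left(1 + 52920\right)} = \sqrt{10498 + 52921} = \sqrt{63419}$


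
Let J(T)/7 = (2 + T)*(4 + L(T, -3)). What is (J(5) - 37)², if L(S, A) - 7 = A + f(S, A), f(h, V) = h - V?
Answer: 558009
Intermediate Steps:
L(S, A) = 7 + S (L(S, A) = 7 + (A + (S - A)) = 7 + S)
J(T) = 7*(2 + T)*(11 + T) (J(T) = 7*((2 + T)*(4 + (7 + T))) = 7*((2 + T)*(11 + T)) = 7*(2 + T)*(11 + T))
(J(5) - 37)² = ((154 + 7*5² + 91*5) - 37)² = ((154 + 7*25 + 455) - 37)² = ((154 + 175 + 455) - 37)² = (784 - 37)² = 747² = 558009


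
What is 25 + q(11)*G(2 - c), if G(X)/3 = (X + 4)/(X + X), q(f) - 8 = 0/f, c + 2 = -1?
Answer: 233/5 ≈ 46.600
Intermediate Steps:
c = -3 (c = -2 - 1 = -3)
q(f) = 8 (q(f) = 8 + 0/f = 8 + 0 = 8)
G(X) = 3*(4 + X)/(2*X) (G(X) = 3*((X + 4)/(X + X)) = 3*((4 + X)/((2*X))) = 3*((4 + X)*(1/(2*X))) = 3*((4 + X)/(2*X)) = 3*(4 + X)/(2*X))
25 + q(11)*G(2 - c) = 25 + 8*(3/2 + 6/(2 - 1*(-3))) = 25 + 8*(3/2 + 6/(2 + 3)) = 25 + 8*(3/2 + 6/5) = 25 + 8*(27/10) = 25 + 108/5 = 233/5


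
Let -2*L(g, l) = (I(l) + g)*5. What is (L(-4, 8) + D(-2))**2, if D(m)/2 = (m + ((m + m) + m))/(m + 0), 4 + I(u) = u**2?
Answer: 17424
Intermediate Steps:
I(u) = -4 + u**2
L(g, l) = 10 - 5*g/2 - 5*l**2/2 (L(g, l) = -((-4 + l**2) + g)*5/2 = -(-4 + g + l**2)*5/2 = -(-20 + 5*g + 5*l**2)/2 = 10 - 5*g/2 - 5*l**2/2)
D(m) = 8 (D(m) = 2*((m + ((m + m) + m))/(m + 0)) = 2*((m + (2*m + m))/m) = 2*((m + 3*m)/m) = 2*((4*m)/m) = 2*4 = 8)
(L(-4, 8) + D(-2))**2 = ((10 - 5/2*(-4) - 5/2*8**2) + 8)**2 = ((10 + 10 - 5/2*64) + 8)**2 = ((10 + 10 - 160) + 8)**2 = (-140 + 8)**2 = (-132)**2 = 17424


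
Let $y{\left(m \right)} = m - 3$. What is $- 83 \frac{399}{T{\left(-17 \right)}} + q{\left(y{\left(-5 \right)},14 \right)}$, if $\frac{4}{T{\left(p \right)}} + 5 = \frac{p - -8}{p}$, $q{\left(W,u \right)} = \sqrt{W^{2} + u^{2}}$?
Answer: $\frac{629223}{17} + 2 \sqrt{65} \approx 37029.0$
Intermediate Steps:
$y{\left(m \right)} = -3 + m$ ($y{\left(m \right)} = m - 3 = -3 + m$)
$T{\left(p \right)} = \frac{4}{-5 + \frac{8 + p}{p}}$ ($T{\left(p \right)} = \frac{4}{-5 + \frac{p - -8}{p}} = \frac{4}{-5 + \frac{p + 8}{p}} = \frac{4}{-5 + \frac{8 + p}{p}}$)
$- 83 \frac{399}{T{\left(-17 \right)}} + q{\left(y{\left(-5 \right)},14 \right)} = - 83 \frac{399}{\left(-1\right) \left(-17\right) \frac{1}{-2 - 17}} + \sqrt{\left(-3 - 5\right)^{2} + 14^{2}} = - 83 \frac{399}{\left(-1\right) \left(-17\right) \frac{1}{-19}} + \sqrt{\left(-8\right)^{2} + 196} = - 83 \frac{399}{\left(-1\right) \left(-17\right) \left(- \frac{1}{19}\right)} + \sqrt{64 + 196} = - 83 \frac{399}{- \frac{17}{19}} + \sqrt{260} = - 83 \cdot 399 \left(- \frac{19}{17}\right) + 2 \sqrt{65} = \left(-83\right) \left(- \frac{7581}{17}\right) + 2 \sqrt{65} = \frac{629223}{17} + 2 \sqrt{65}$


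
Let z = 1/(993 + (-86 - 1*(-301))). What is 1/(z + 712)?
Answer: 1208/860097 ≈ 0.0014045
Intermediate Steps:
z = 1/1208 (z = 1/(993 + (-86 + 301)) = 1/(993 + 215) = 1/1208 ≈ 0.00082781)
1/(z + 712) = 1/(1/1208 + 712) = 1/(860097/1208) = 1208/860097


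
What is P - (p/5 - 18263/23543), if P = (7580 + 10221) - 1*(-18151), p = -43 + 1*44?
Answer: 4232157452/117715 ≈ 35953.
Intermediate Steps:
p = 1 (p = -43 + 44 = 1)
P = 35952 (P = 17801 + 18151 = 35952)
P - (p/5 - 18263/23543) = 35952 - (1/5 - 18263/23543) = 35952 - (1*(⅕) - 18263*1/23543) = 35952 - (⅕ - 18263/23543) = 35952 - 1*(-67772/117715) = 35952 + 67772/117715 = 4232157452/117715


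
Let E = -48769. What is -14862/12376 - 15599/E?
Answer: -37982261/43111796 ≈ -0.88102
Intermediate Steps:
-14862/12376 - 15599/E = -14862/12376 - 15599/(-48769) = -14862*1/12376 - 15599*(-1/48769) = -7431/6188 + 15599/48769 = -37982261/43111796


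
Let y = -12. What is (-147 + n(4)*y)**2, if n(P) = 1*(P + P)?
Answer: 59049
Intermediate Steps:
n(P) = 2*P (n(P) = 1*(2*P) = 2*P)
(-147 + n(4)*y)**2 = (-147 + (2*4)*(-12))**2 = (-147 + 8*(-12))**2 = (-147 - 96)**2 = (-243)**2 = 59049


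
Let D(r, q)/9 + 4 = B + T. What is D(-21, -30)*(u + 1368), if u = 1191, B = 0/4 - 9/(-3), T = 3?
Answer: 46062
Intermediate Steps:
B = 3 (B = 0*(¼) - 9*(-⅓) = 0 + 3 = 3)
D(r, q) = 18 (D(r, q) = -36 + 9*(3 + 3) = -36 + 9*6 = -36 + 54 = 18)
D(-21, -30)*(u + 1368) = 18*(1191 + 1368) = 18*2559 = 46062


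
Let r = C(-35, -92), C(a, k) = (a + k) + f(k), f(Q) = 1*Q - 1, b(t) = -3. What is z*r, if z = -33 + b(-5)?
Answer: 7920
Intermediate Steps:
f(Q) = -1 + Q (f(Q) = Q - 1 = -1 + Q)
C(a, k) = -1 + a + 2*k (C(a, k) = (a + k) + (-1 + k) = -1 + a + 2*k)
r = -220 (r = -1 - 35 + 2*(-92) = -1 - 35 - 184 = -220)
z = -36 (z = -33 - 3 = -36)
z*r = -36*(-220) = 7920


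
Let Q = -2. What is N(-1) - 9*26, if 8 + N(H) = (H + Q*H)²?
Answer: -241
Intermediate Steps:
N(H) = -8 + H² (N(H) = -8 + (H - 2*H)² = -8 + (-H)² = -8 + H²)
N(-1) - 9*26 = (-8 + (-1)²) - 9*26 = (-8 + 1) - 234 = -7 - 234 = -241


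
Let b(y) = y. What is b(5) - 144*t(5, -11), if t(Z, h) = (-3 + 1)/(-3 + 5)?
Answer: 149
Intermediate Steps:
t(Z, h) = -1 (t(Z, h) = -2/2 = -2*1/2 = -1)
b(5) - 144*t(5, -11) = 5 - 144*(-1) = 5 + 144 = 149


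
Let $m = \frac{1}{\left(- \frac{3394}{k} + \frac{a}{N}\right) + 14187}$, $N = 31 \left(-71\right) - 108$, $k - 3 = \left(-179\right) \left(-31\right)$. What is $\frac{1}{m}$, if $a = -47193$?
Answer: $\frac{91062695003}{6409784} \approx 14207.0$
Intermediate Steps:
$k = 5552$ ($k = 3 - -5549 = 3 + 5549 = 5552$)
$N = -2309$ ($N = -2201 - 108 = -2309$)
$m = \frac{6409784}{91062695003}$ ($m = \frac{1}{\left(- \frac{3394}{5552} - \frac{47193}{-2309}\right) + 14187} = \frac{1}{\left(\left(-3394\right) \frac{1}{5552} - - \frac{47193}{2309}\right) + 14187} = \frac{1}{\left(- \frac{1697}{2776} + \frac{47193}{2309}\right) + 14187} = \frac{1}{\frac{127089395}{6409784} + 14187} = \frac{1}{\frac{91062695003}{6409784}} = \frac{6409784}{91062695003} \approx 7.0389 \cdot 10^{-5}$)
$\frac{1}{m} = \frac{1}{\frac{6409784}{91062695003}} = \frac{91062695003}{6409784}$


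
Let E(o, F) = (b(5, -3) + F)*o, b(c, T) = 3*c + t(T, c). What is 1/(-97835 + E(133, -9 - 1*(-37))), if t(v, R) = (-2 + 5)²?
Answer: -1/90919 ≈ -1.0999e-5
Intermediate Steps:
t(v, R) = 9 (t(v, R) = 3² = 9)
b(c, T) = 9 + 3*c (b(c, T) = 3*c + 9 = 9 + 3*c)
E(o, F) = o*(24 + F) (E(o, F) = ((9 + 3*5) + F)*o = ((9 + 15) + F)*o = (24 + F)*o = o*(24 + F))
1/(-97835 + E(133, -9 - 1*(-37))) = 1/(-97835 + 133*(24 + (-9 - 1*(-37)))) = 1/(-97835 + 133*(24 + (-9 + 37))) = 1/(-97835 + 133*(24 + 28)) = 1/(-97835 + 133*52) = 1/(-97835 + 6916) = 1/(-90919) = -1/90919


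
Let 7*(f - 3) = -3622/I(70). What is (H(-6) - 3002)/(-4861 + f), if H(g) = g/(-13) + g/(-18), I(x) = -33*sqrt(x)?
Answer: 176994002789835/286497157262537 + 16321853009*sqrt(70)/572994314525074 ≈ 0.61802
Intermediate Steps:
f = 3 + 1811*sqrt(70)/8085 (f = 3 + (-3622*(-sqrt(70)/2310))/7 = 3 + (-(-1811)*sqrt(70)/1155)/7 = 3 + (1811*sqrt(70)/1155)/7 = 3 + 1811*sqrt(70)/8085 ≈ 4.8741)
H(g) = -31*g/234 (H(g) = g*(-1/13) + g*(-1/18) = -g/13 - g/18 = -31*g/234)
(H(-6) - 3002)/(-4861 + f) = (-31/234*(-6) - 3002)/(-4861 + (3 + 1811*sqrt(70)/8085)) = (31/39 - 3002)/(-4858 + 1811*sqrt(70)/8085) = -117047/(39*(-4858 + 1811*sqrt(70)/8085))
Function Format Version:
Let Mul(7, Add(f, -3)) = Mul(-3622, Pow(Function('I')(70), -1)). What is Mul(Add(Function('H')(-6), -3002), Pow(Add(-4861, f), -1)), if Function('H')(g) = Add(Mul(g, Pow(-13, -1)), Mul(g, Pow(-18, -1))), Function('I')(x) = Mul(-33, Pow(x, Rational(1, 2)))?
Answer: Add(Rational(176994002789835, 286497157262537), Mul(Rational(16321853009, 572994314525074), Pow(70, Rational(1, 2)))) ≈ 0.61802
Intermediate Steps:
f = Add(3, Mul(Rational(1811, 8085), Pow(70, Rational(1, 2)))) (f = Add(3, Mul(Rational(1, 7), Mul(-3622, Pow(Mul(-33, Pow(70, Rational(1, 2))), -1)))) = Add(3, Mul(Rational(1, 7), Mul(-3622, Mul(Rational(-1, 2310), Pow(70, Rational(1, 2)))))) = Add(3, Mul(Rational(1, 7), Mul(Rational(1811, 1155), Pow(70, Rational(1, 2))))) = Add(3, Mul(Rational(1811, 8085), Pow(70, Rational(1, 2)))) ≈ 4.8741)
Function('H')(g) = Mul(Rational(-31, 234), g) (Function('H')(g) = Add(Mul(g, Rational(-1, 13)), Mul(g, Rational(-1, 18))) = Add(Mul(Rational(-1, 13), g), Mul(Rational(-1, 18), g)) = Mul(Rational(-31, 234), g))
Mul(Add(Function('H')(-6), -3002), Pow(Add(-4861, f), -1)) = Mul(Add(Mul(Rational(-31, 234), -6), -3002), Pow(Add(-4861, Add(3, Mul(Rational(1811, 8085), Pow(70, Rational(1, 2))))), -1)) = Mul(Add(Rational(31, 39), -3002), Pow(Add(-4858, Mul(Rational(1811, 8085), Pow(70, Rational(1, 2)))), -1)) = Mul(Rational(-117047, 39), Pow(Add(-4858, Mul(Rational(1811, 8085), Pow(70, Rational(1, 2)))), -1))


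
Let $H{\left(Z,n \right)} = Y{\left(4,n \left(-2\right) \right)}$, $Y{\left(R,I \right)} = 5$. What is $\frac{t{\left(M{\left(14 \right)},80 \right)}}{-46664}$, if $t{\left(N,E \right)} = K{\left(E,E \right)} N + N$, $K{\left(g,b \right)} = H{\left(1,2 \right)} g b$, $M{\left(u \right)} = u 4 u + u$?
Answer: $- \frac{672021}{1228} \approx -547.25$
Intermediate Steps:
$H{\left(Z,n \right)} = 5$
$M{\left(u \right)} = u + 4 u^{2}$ ($M{\left(u \right)} = 4 u^{2} + u = u + 4 u^{2}$)
$K{\left(g,b \right)} = 5 b g$ ($K{\left(g,b \right)} = 5 g b = 5 b g$)
$t{\left(N,E \right)} = N + 5 N E^{2}$ ($t{\left(N,E \right)} = 5 E E N + N = 5 E^{2} N + N = 5 N E^{2} + N = N + 5 N E^{2}$)
$\frac{t{\left(M{\left(14 \right)},80 \right)}}{-46664} = \frac{14 \left(1 + 4 \cdot 14\right) \left(1 + 5 \cdot 80^{2}\right)}{-46664} = 14 \left(1 + 56\right) \left(1 + 5 \cdot 6400\right) \left(- \frac{1}{46664}\right) = 14 \cdot 57 \left(1 + 32000\right) \left(- \frac{1}{46664}\right) = 798 \cdot 32001 \left(- \frac{1}{46664}\right) = 25536798 \left(- \frac{1}{46664}\right) = - \frac{672021}{1228}$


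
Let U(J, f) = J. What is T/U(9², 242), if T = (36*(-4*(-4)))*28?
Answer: 1792/9 ≈ 199.11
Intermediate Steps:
T = 16128 (T = (36*16)*28 = 576*28 = 16128)
T/U(9², 242) = 16128/(9²) = 16128/81 = 16128*(1/81) = 1792/9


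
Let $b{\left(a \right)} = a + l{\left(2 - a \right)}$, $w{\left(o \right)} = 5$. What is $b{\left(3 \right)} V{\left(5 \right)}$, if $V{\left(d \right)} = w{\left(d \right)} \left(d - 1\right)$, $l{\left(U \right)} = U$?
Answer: $40$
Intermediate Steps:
$b{\left(a \right)} = 2$ ($b{\left(a \right)} = a - \left(-2 + a\right) = 2$)
$V{\left(d \right)} = -5 + 5 d$ ($V{\left(d \right)} = 5 \left(d - 1\right) = 5 \left(-1 + d\right) = -5 + 5 d$)
$b{\left(3 \right)} V{\left(5 \right)} = 2 \left(-5 + 5 \cdot 5\right) = 2 \left(-5 + 25\right) = 2 \cdot 20 = 40$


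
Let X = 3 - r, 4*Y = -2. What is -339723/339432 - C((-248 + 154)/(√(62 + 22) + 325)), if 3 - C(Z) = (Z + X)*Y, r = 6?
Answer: -28135290137/11941330904 - 94*√21/105541 ≈ -2.3602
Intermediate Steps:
Y = -½ (Y = (¼)*(-2) = -½ ≈ -0.50000)
X = -3 (X = 3 - 1*6 = 3 - 6 = -3)
C(Z) = 3/2 + Z/2 (C(Z) = 3 - (Z - 3)*(-1)/2 = 3 - (-3 + Z)*(-1)/2 = 3 - (3/2 - Z/2) = 3 + (-3/2 + Z/2) = 3/2 + Z/2)
-339723/339432 - C((-248 + 154)/(√(62 + 22) + 325)) = -339723/339432 - (3/2 + ((-248 + 154)/(√(62 + 22) + 325))/2) = -339723*1/339432 - (3/2 + (-94/(√84 + 325))/2) = -113241/113144 - (3/2 + (-94/(2*√21 + 325))/2) = -113241/113144 - (3/2 + (-94/(325 + 2*√21))/2) = -113241/113144 - (3/2 - 47/(325 + 2*√21)) = -113241/113144 + (-3/2 + 47/(325 + 2*√21)) = -282957/113144 + 47/(325 + 2*√21)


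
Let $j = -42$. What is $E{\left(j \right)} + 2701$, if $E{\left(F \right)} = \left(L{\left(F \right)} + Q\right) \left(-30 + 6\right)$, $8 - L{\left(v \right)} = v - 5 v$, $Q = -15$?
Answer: $6901$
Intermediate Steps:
$L{\left(v \right)} = 8 + 4 v$ ($L{\left(v \right)} = 8 - \left(v - 5 v\right) = 8 - - 4 v = 8 + 4 v$)
$E{\left(F \right)} = 168 - 96 F$ ($E{\left(F \right)} = \left(\left(8 + 4 F\right) - 15\right) \left(-30 + 6\right) = \left(-7 + 4 F\right) \left(-24\right) = 168 - 96 F$)
$E{\left(j \right)} + 2701 = \left(168 - -4032\right) + 2701 = \left(168 + 4032\right) + 2701 = 4200 + 2701 = 6901$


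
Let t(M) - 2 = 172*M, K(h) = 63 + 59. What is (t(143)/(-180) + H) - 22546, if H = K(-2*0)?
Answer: -2030459/90 ≈ -22561.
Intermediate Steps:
K(h) = 122
t(M) = 2 + 172*M
H = 122
(t(143)/(-180) + H) - 22546 = ((2 + 172*143)/(-180) + 122) - 22546 = ((2 + 24596)*(-1/180) + 122) - 22546 = (24598*(-1/180) + 122) - 22546 = (-12299/90 + 122) - 22546 = -1319/90 - 22546 = -2030459/90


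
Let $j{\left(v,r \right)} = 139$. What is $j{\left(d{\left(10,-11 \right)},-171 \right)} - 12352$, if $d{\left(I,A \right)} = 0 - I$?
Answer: $-12213$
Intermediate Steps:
$d{\left(I,A \right)} = - I$
$j{\left(d{\left(10,-11 \right)},-171 \right)} - 12352 = 139 - 12352 = -12213$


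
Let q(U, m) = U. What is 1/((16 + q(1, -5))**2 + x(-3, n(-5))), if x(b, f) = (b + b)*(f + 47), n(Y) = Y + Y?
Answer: 1/67 ≈ 0.014925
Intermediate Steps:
n(Y) = 2*Y
x(b, f) = 2*b*(47 + f) (x(b, f) = (2*b)*(47 + f) = 2*b*(47 + f))
1/((16 + q(1, -5))**2 + x(-3, n(-5))) = 1/((16 + 1)**2 + 2*(-3)*(47 + 2*(-5))) = 1/(17**2 + 2*(-3)*(47 - 10)) = 1/(289 + 2*(-3)*37) = 1/(289 - 222) = 1/67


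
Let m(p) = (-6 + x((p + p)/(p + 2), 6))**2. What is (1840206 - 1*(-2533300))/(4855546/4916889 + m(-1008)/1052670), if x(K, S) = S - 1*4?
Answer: 1886388459686255565/425947189837 ≈ 4.4287e+6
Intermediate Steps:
x(K, S) = -4 + S (x(K, S) = S - 4 = -4 + S)
m(p) = 16 (m(p) = (-6 + (-4 + 6))**2 = (-6 + 2)**2 = (-4)**2 = 16)
(1840206 - 1*(-2533300))/(4855546/4916889 + m(-1008)/1052670) = (1840206 - 1*(-2533300))/(4855546/4916889 + 16/1052670) = (1840206 + 2533300)/(4855546*(1/4916889) + 16*(1/1052670)) = 4373506/(4855546/4916889 + 8/526335) = 4373506/(851894379674/862643590605) = 4373506*(862643590605/851894379674) = 1886388459686255565/425947189837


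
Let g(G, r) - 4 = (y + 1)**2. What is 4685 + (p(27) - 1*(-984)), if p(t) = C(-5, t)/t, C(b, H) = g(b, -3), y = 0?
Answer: 153068/27 ≈ 5669.2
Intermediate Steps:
g(G, r) = 5 (g(G, r) = 4 + (0 + 1)**2 = 4 + 1**2 = 4 + 1 = 5)
C(b, H) = 5
p(t) = 5/t
4685 + (p(27) - 1*(-984)) = 4685 + (5/27 - 1*(-984)) = 4685 + (5*(1/27) + 984) = 4685 + (5/27 + 984) = 4685 + 26573/27 = 153068/27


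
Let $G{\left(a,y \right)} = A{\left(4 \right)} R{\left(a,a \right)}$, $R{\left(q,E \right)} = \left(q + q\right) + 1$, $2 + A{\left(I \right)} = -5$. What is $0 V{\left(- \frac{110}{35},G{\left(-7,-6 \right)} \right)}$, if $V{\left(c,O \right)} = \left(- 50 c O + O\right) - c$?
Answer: $0$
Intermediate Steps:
$A{\left(I \right)} = -7$ ($A{\left(I \right)} = -2 - 5 = -7$)
$R{\left(q,E \right)} = 1 + 2 q$ ($R{\left(q,E \right)} = 2 q + 1 = 1 + 2 q$)
$G{\left(a,y \right)} = -7 - 14 a$ ($G{\left(a,y \right)} = - 7 \left(1 + 2 a\right) = -7 - 14 a$)
$V{\left(c,O \right)} = O - c - 50 O c$ ($V{\left(c,O \right)} = \left(- 50 O c + O\right) - c = \left(O - 50 O c\right) - c = O - c - 50 O c$)
$0 V{\left(- \frac{110}{35},G{\left(-7,-6 \right)} \right)} = 0 \left(\left(-7 - -98\right) - - \frac{110}{35} - 50 \left(-7 - -98\right) \left(- \frac{110}{35}\right)\right) = 0 \left(\left(-7 + 98\right) - \left(-110\right) \frac{1}{35} - 50 \left(-7 + 98\right) \left(\left(-110\right) \frac{1}{35}\right)\right) = 0 \left(91 - - \frac{22}{7} - 4550 \left(- \frac{22}{7}\right)\right) = 0 \left(91 + \frac{22}{7} + 14300\right) = 0 \cdot \frac{100759}{7} = 0$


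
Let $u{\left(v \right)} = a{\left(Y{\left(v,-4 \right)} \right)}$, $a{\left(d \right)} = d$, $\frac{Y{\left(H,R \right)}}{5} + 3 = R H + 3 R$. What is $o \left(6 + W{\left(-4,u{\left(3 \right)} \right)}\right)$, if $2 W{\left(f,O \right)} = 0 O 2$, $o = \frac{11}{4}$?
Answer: $\frac{33}{2} \approx 16.5$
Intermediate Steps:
$Y{\left(H,R \right)} = -15 + 15 R + 5 H R$ ($Y{\left(H,R \right)} = -15 + 5 \left(R H + 3 R\right) = -15 + 5 \left(H R + 3 R\right) = -15 + 5 \left(3 R + H R\right) = -15 + \left(15 R + 5 H R\right) = -15 + 15 R + 5 H R$)
$o = \frac{11}{4}$ ($o = 11 \cdot \frac{1}{4} = \frac{11}{4} \approx 2.75$)
$u{\left(v \right)} = -75 - 20 v$ ($u{\left(v \right)} = -15 + 15 \left(-4\right) + 5 v \left(-4\right) = -15 - 60 - 20 v = -75 - 20 v$)
$W{\left(f,O \right)} = 0$ ($W{\left(f,O \right)} = \frac{0 O 2}{2} = \frac{0 \cdot 2 O}{2} = \frac{1}{2} \cdot 0 = 0$)
$o \left(6 + W{\left(-4,u{\left(3 \right)} \right)}\right) = \frac{11 \left(6 + 0\right)}{4} = \frac{11}{4} \cdot 6 = \frac{33}{2}$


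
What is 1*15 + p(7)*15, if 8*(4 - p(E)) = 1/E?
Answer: 4185/56 ≈ 74.732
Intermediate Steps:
p(E) = 4 - 1/(8*E)
1*15 + p(7)*15 = 1*15 + (4 - ⅛/7)*15 = 15 + (4 - ⅛*⅐)*15 = 15 + (4 - 1/56)*15 = 15 + (223/56)*15 = 15 + 3345/56 = 4185/56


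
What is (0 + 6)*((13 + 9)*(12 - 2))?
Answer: 1320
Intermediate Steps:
(0 + 6)*((13 + 9)*(12 - 2)) = 6*(22*10) = 6*220 = 1320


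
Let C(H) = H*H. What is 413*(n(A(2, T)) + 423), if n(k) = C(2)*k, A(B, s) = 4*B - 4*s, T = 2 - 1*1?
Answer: 181307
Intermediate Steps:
C(H) = H²
T = 1 (T = 2 - 1 = 1)
A(B, s) = -4*s + 4*B
n(k) = 4*k (n(k) = 2²*k = 4*k)
413*(n(A(2, T)) + 423) = 413*(4*(-4*1 + 4*2) + 423) = 413*(4*(-4 + 8) + 423) = 413*(4*4 + 423) = 413*(16 + 423) = 413*439 = 181307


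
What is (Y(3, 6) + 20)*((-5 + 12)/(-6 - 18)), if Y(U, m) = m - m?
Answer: -35/6 ≈ -5.8333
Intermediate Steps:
Y(U, m) = 0
(Y(3, 6) + 20)*((-5 + 12)/(-6 - 18)) = (0 + 20)*((-5 + 12)/(-6 - 18)) = 20*(7/(-24)) = 20*(7*(-1/24)) = 20*(-7/24) = -35/6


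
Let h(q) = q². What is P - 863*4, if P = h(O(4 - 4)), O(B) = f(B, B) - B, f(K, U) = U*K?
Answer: -3452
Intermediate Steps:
f(K, U) = K*U
O(B) = B² - B (O(B) = B*B - B = B² - B)
P = 0 (P = ((4 - 4)*(-1 + (4 - 4)))² = (0*(-1 + 0))² = (0*(-1))² = 0² = 0)
P - 863*4 = 0 - 863*4 = 0 - 1*3452 = 0 - 3452 = -3452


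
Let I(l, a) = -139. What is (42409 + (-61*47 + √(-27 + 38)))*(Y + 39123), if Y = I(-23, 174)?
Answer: 1541505328 + 38984*√11 ≈ 1.5416e+9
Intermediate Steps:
Y = -139
(42409 + (-61*47 + √(-27 + 38)))*(Y + 39123) = (42409 + (-61*47 + √(-27 + 38)))*(-139 + 39123) = (42409 + (-2867 + √11))*38984 = (39542 + √11)*38984 = 1541505328 + 38984*√11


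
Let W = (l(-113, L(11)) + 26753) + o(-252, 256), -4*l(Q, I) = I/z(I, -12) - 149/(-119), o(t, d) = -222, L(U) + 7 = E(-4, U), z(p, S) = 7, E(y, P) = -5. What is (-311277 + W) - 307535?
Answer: -281925701/476 ≈ -5.9228e+5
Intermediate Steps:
L(U) = -12 (L(U) = -7 - 5 = -12)
l(Q, I) = -149/476 - I/28 (l(Q, I) = -(I/7 - 149/(-119))/4 = -(I*(⅐) - 149*(-1/119))/4 = -(I/7 + 149/119)/4 = -(149/119 + I/7)/4 = -149/476 - I/28)
W = 12628811/476 (W = ((-149/476 - 1/28*(-12)) + 26753) - 222 = ((-149/476 + 3/7) + 26753) - 222 = (55/476 + 26753) - 222 = 12734483/476 - 222 = 12628811/476 ≈ 26531.)
(-311277 + W) - 307535 = (-311277 + 12628811/476) - 307535 = -135539041/476 - 307535 = -281925701/476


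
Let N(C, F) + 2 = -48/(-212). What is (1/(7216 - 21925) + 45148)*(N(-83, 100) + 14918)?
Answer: 174998870457120/259859 ≈ 6.7344e+8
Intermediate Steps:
N(C, F) = -94/53 (N(C, F) = -2 - 48/(-212) = -2 - 48*(-1/212) = -2 + 12/53 = -94/53)
(1/(7216 - 21925) + 45148)*(N(-83, 100) + 14918) = (1/(7216 - 21925) + 45148)*(-94/53 + 14918) = (1/(-14709) + 45148)*(790560/53) = (-1/14709 + 45148)*(790560/53) = (664081931/14709)*(790560/53) = 174998870457120/259859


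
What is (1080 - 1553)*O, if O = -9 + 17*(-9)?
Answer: 76626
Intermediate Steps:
O = -162 (O = -9 - 153 = -162)
(1080 - 1553)*O = (1080 - 1553)*(-162) = -473*(-162) = 76626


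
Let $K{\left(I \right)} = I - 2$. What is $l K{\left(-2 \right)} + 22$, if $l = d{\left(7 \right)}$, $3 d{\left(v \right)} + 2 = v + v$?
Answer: $6$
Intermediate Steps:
$K{\left(I \right)} = -2 + I$
$d{\left(v \right)} = - \frac{2}{3} + \frac{2 v}{3}$ ($d{\left(v \right)} = - \frac{2}{3} + \frac{v + v}{3} = - \frac{2}{3} + \frac{2 v}{3}$)
$l = 4$ ($l = - \frac{2}{3} + \frac{2}{3} \cdot 7 = - \frac{2}{3} + \frac{14}{3} = 4$)
$l K{\left(-2 \right)} + 22 = 4 \left(-2 - 2\right) + 22 = 4 \left(-4\right) + 22 = -16 + 22 = 6$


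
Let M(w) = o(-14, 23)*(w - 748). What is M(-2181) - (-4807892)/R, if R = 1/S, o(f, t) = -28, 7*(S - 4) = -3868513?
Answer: -18599257509536/7 ≈ -2.6570e+12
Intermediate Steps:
S = -3868485/7 (S = 4 + (⅐)*(-3868513) = 4 - 3868513/7 = -3868485/7 ≈ -5.5264e+5)
R = -7/3868485 (R = 1/(-3868485/7) = -7/3868485 ≈ -1.8095e-6)
M(w) = 20944 - 28*w (M(w) = -28*(w - 748) = -28*(-748 + w) = 20944 - 28*w)
M(-2181) - (-4807892)/R = (20944 - 28*(-2181)) - (-4807892)/(-7/3868485) = (20944 + 61068) - (-4807892)*(-3868485)/7 = 82012 - 1*18599258083620/7 = 82012 - 18599258083620/7 = -18599257509536/7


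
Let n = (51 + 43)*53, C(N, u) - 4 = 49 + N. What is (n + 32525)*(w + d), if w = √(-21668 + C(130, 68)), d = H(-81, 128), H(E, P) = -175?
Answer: -6563725 + 37507*I*√21485 ≈ -6.5637e+6 + 5.4977e+6*I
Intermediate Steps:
C(N, u) = 53 + N (C(N, u) = 4 + (49 + N) = 53 + N)
d = -175
w = I*√21485 (w = √(-21668 + (53 + 130)) = √(-21668 + 183) = √(-21485) = I*√21485 ≈ 146.58*I)
n = 4982 (n = 94*53 = 4982)
(n + 32525)*(w + d) = (4982 + 32525)*(I*√21485 - 175) = 37507*(-175 + I*√21485) = -6563725 + 37507*I*√21485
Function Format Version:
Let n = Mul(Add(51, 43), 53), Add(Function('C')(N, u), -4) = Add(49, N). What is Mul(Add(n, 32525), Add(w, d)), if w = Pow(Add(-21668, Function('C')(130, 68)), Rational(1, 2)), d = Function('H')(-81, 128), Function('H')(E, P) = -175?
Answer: Add(-6563725, Mul(37507, I, Pow(21485, Rational(1, 2)))) ≈ Add(-6.5637e+6, Mul(5.4977e+6, I))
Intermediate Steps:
Function('C')(N, u) = Add(53, N) (Function('C')(N, u) = Add(4, Add(49, N)) = Add(53, N))
d = -175
w = Mul(I, Pow(21485, Rational(1, 2))) (w = Pow(Add(-21668, Add(53, 130)), Rational(1, 2)) = Pow(Add(-21668, 183), Rational(1, 2)) = Pow(-21485, Rational(1, 2)) = Mul(I, Pow(21485, Rational(1, 2))) ≈ Mul(146.58, I))
n = 4982 (n = Mul(94, 53) = 4982)
Mul(Add(n, 32525), Add(w, d)) = Mul(Add(4982, 32525), Add(Mul(I, Pow(21485, Rational(1, 2))), -175)) = Mul(37507, Add(-175, Mul(I, Pow(21485, Rational(1, 2))))) = Add(-6563725, Mul(37507, I, Pow(21485, Rational(1, 2))))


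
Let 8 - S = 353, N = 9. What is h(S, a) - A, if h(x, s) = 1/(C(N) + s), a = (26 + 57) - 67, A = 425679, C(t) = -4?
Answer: -5108147/12 ≈ -4.2568e+5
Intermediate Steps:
S = -345 (S = 8 - 1*353 = 8 - 353 = -345)
a = 16 (a = 83 - 67 = 16)
h(x, s) = 1/(-4 + s)
h(S, a) - A = 1/(-4 + 16) - 1*425679 = 1/12 - 425679 = -5108147/12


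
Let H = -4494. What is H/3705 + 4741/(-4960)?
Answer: -2657043/1225120 ≈ -2.1688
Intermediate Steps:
H/3705 + 4741/(-4960) = -4494/3705 + 4741/(-4960) = -4494*1/3705 + 4741*(-1/4960) = -1498/1235 - 4741/4960 = -2657043/1225120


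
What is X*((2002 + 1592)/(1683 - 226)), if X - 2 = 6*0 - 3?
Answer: -3594/1457 ≈ -2.4667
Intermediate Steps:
X = -1 (X = 2 + (6*0 - 3) = 2 + (0 - 3) = 2 - 3 = -1)
X*((2002 + 1592)/(1683 - 226)) = -(2002 + 1592)/(1683 - 226) = -3594/1457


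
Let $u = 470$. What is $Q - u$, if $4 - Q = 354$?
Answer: $-820$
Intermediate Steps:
$Q = -350$ ($Q = 4 - 354 = -350$)
$Q - u = -350 - 470 = -820$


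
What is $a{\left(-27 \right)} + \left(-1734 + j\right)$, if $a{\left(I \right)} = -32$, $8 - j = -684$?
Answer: $-1074$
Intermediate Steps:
$j = 692$ ($j = 8 - -684 = 8 + 684 = 692$)
$a{\left(-27 \right)} + \left(-1734 + j\right) = -32 + \left(-1734 + 692\right) = -32 - 1042 = -1074$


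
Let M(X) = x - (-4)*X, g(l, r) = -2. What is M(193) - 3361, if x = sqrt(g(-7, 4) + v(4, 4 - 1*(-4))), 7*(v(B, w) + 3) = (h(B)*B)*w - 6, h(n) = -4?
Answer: -2589 + 13*I*sqrt(7)/7 ≈ -2589.0 + 4.9135*I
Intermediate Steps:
v(B, w) = -27/7 - 4*B*w/7 (v(B, w) = -3 + ((-4*B)*w - 6)/7 = -3 + (-4*B*w - 6)/7 = -3 + (-6 - 4*B*w)/7 = -3 + (-6/7 - 4*B*w/7) = -27/7 - 4*B*w/7)
x = 13*I*sqrt(7)/7 (x = sqrt(-2 + (-27/7 - 4/7*4*(4 - 1*(-4)))) = sqrt(-2 + (-27/7 - 4/7*4*(4 + 4))) = sqrt(-2 + (-27/7 - 4/7*4*8)) = sqrt(-2 + (-27/7 - 128/7)) = sqrt(-2 - 155/7) = sqrt(-169/7) = 13*I*sqrt(7)/7 ≈ 4.9135*I)
M(X) = 4*X + 13*I*sqrt(7)/7 (M(X) = 13*I*sqrt(7)/7 - (-4)*X = 13*I*sqrt(7)/7 + 4*X = 4*X + 13*I*sqrt(7)/7)
M(193) - 3361 = (4*193 + 13*I*sqrt(7)/7) - 3361 = (772 + 13*I*sqrt(7)/7) - 3361 = -2589 + 13*I*sqrt(7)/7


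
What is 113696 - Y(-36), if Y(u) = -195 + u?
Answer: 113927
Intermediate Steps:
113696 - Y(-36) = 113696 - (-195 - 36) = 113696 - 1*(-231) = 113696 + 231 = 113927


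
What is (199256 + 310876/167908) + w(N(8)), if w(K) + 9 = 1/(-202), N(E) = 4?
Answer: 1689501503699/8479354 ≈ 1.9925e+5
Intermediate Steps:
w(K) = -1819/202 (w(K) = -9 + 1/(-202) = -9 - 1/202 = -1819/202)
(199256 + 310876/167908) + w(N(8)) = (199256 + 310876/167908) - 1819/202 = (199256 + 310876*(1/167908)) - 1819/202 = (199256 + 77719/41977) - 1819/202 = 8364246831/41977 - 1819/202 = 1689501503699/8479354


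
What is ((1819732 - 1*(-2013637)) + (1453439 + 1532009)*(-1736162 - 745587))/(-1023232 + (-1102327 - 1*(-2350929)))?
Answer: -239004153393/7270 ≈ -3.2875e+7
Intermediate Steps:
((1819732 - 1*(-2013637)) + (1453439 + 1532009)*(-1736162 - 745587))/(-1023232 + (-1102327 - 1*(-2350929))) = ((1819732 + 2013637) + 2985448*(-2481749))/(-1023232 + (-1102327 + 2350929)) = (3833369 - 7409132588552)/(-1023232 + 1248602) = -7409128755183/225370 = -7409128755183*1/225370 = -239004153393/7270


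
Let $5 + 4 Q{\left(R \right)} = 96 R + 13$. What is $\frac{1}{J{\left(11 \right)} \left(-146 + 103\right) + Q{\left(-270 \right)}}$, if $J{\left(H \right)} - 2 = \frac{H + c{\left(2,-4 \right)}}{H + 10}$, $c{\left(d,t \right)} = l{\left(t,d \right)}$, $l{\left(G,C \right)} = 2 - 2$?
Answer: $- \frac{21}{138317} \approx -0.00015183$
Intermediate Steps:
$Q{\left(R \right)} = 2 + 24 R$ ($Q{\left(R \right)} = - \frac{5}{4} + \frac{96 R + 13}{4} = - \frac{5}{4} + \frac{13 + 96 R}{4} = - \frac{5}{4} + \left(\frac{13}{4} + 24 R\right) = 2 + 24 R$)
$l{\left(G,C \right)} = 0$ ($l{\left(G,C \right)} = 2 - 2 = 0$)
$c{\left(d,t \right)} = 0$
$J{\left(H \right)} = 2 + \frac{H}{10 + H}$ ($J{\left(H \right)} = 2 + \frac{H + 0}{H + 10} = 2 + \frac{H}{10 + H}$)
$\frac{1}{J{\left(11 \right)} \left(-146 + 103\right) + Q{\left(-270 \right)}} = \frac{1}{\frac{20 + 3 \cdot 11}{10 + 11} \left(-146 + 103\right) + \left(2 + 24 \left(-270\right)\right)} = \frac{1}{\frac{20 + 33}{21} \left(-43\right) + \left(2 - 6480\right)} = \frac{1}{\frac{1}{21} \cdot 53 \left(-43\right) - 6478} = \frac{1}{\frac{53}{21} \left(-43\right) - 6478} = \frac{1}{- \frac{2279}{21} - 6478} = \frac{1}{- \frac{138317}{21}} = - \frac{21}{138317}$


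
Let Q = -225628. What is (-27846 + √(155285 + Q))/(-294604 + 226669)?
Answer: 1326/3235 - I*√70343/67935 ≈ 0.40989 - 0.0039041*I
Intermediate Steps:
(-27846 + √(155285 + Q))/(-294604 + 226669) = (-27846 + √(155285 - 225628))/(-294604 + 226669) = (-27846 + √(-70343))/(-67935) = (-27846 + I*√70343)*(-1/67935) = 1326/3235 - I*√70343/67935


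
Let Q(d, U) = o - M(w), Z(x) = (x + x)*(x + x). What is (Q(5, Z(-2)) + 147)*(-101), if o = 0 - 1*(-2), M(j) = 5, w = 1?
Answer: -14544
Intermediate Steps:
o = 2 (o = 0 + 2 = 2)
Z(x) = 4*x**2 (Z(x) = (2*x)*(2*x) = 4*x**2)
Q(d, U) = -3 (Q(d, U) = 2 - 1*5 = 2 - 5 = -3)
(Q(5, Z(-2)) + 147)*(-101) = (-3 + 147)*(-101) = 144*(-101) = -14544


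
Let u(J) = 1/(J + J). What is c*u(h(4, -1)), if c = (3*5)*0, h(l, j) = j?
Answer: 0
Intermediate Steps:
u(J) = 1/(2*J)
c = 0 (c = 15*0 = 0)
c*u(h(4, -1)) = 0*((1/2)/(-1)) = 0*((1/2)*(-1)) = 0*(-1/2) = 0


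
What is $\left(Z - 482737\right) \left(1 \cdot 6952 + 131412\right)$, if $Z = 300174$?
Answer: $-25260146932$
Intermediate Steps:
$\left(Z - 482737\right) \left(1 \cdot 6952 + 131412\right) = \left(300174 - 482737\right) \left(1 \cdot 6952 + 131412\right) = - 182563 \left(6952 + 131412\right) = \left(-182563\right) 138364 = -25260146932$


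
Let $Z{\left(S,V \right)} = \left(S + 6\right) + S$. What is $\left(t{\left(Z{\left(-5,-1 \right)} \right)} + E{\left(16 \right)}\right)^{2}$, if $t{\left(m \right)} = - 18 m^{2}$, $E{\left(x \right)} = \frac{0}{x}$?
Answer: $82944$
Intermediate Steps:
$Z{\left(S,V \right)} = 6 + 2 S$ ($Z{\left(S,V \right)} = \left(6 + S\right) + S = 6 + 2 S$)
$E{\left(x \right)} = 0$
$\left(t{\left(Z{\left(-5,-1 \right)} \right)} + E{\left(16 \right)}\right)^{2} = \left(- 18 \left(6 + 2 \left(-5\right)\right)^{2} + 0\right)^{2} = \left(- 18 \left(6 - 10\right)^{2} + 0\right)^{2} = \left(- 18 \left(-4\right)^{2} + 0\right)^{2} = \left(\left(-18\right) 16 + 0\right)^{2} = \left(-288 + 0\right)^{2} = \left(-288\right)^{2} = 82944$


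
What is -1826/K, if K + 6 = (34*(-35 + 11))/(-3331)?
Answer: 3041203/9585 ≈ 317.29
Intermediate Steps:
K = -19170/3331 (K = -6 + (34*(-35 + 11))/(-3331) = -6 + (34*(-24))*(-1/3331) = -6 - 816*(-1/3331) = -6 + 816/3331 = -19170/3331 ≈ -5.7550)
-1826/K = -1826/(-19170/3331) = -1826*(-3331/19170) = 3041203/9585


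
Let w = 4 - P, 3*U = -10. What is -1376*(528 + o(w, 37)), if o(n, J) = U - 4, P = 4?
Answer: -2149312/3 ≈ -7.1644e+5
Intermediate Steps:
U = -10/3 (U = (⅓)*(-10) = -10/3 ≈ -3.3333)
w = 0 (w = 4 - 1*4 = 4 - 4 = 0)
o(n, J) = -22/3 (o(n, J) = -10/3 - 4 = -22/3)
-1376*(528 + o(w, 37)) = -1376*(528 - 22/3) = -1376*1562/3 = -2149312/3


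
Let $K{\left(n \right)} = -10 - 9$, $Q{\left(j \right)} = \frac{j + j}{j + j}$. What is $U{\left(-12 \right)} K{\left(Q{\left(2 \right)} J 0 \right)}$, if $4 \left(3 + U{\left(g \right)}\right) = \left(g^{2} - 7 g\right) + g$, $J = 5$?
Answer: $-969$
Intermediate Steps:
$U{\left(g \right)} = -3 - \frac{3 g}{2} + \frac{g^{2}}{4}$ ($U{\left(g \right)} = -3 + \frac{\left(g^{2} - 7 g\right) + g}{4} = -3 + \frac{g^{2} - 6 g}{4} = -3 + \left(- \frac{3 g}{2} + \frac{g^{2}}{4}\right) = -3 - \frac{3 g}{2} + \frac{g^{2}}{4}$)
$Q{\left(j \right)} = 1$ ($Q{\left(j \right)} = \frac{2 j}{2 j} = 2 j \frac{1}{2 j} = 1$)
$K{\left(n \right)} = -19$
$U{\left(-12 \right)} K{\left(Q{\left(2 \right)} J 0 \right)} = \left(-3 - -18 + \frac{\left(-12\right)^{2}}{4}\right) \left(-19\right) = \left(-3 + 18 + \frac{1}{4} \cdot 144\right) \left(-19\right) = \left(-3 + 18 + 36\right) \left(-19\right) = 51 \left(-19\right) = -969$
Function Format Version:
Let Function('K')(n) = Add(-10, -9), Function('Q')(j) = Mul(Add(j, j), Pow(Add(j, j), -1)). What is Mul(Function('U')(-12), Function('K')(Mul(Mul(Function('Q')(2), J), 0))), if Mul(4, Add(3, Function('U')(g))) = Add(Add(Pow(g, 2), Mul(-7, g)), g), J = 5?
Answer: -969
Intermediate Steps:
Function('U')(g) = Add(-3, Mul(Rational(-3, 2), g), Mul(Rational(1, 4), Pow(g, 2))) (Function('U')(g) = Add(-3, Mul(Rational(1, 4), Add(Add(Pow(g, 2), Mul(-7, g)), g))) = Add(-3, Mul(Rational(1, 4), Add(Pow(g, 2), Mul(-6, g)))) = Add(-3, Add(Mul(Rational(-3, 2), g), Mul(Rational(1, 4), Pow(g, 2)))) = Add(-3, Mul(Rational(-3, 2), g), Mul(Rational(1, 4), Pow(g, 2))))
Function('Q')(j) = 1 (Function('Q')(j) = Mul(Mul(2, j), Pow(Mul(2, j), -1)) = Mul(Mul(2, j), Mul(Rational(1, 2), Pow(j, -1))) = 1)
Function('K')(n) = -19
Mul(Function('U')(-12), Function('K')(Mul(Mul(Function('Q')(2), J), 0))) = Mul(Add(-3, Mul(Rational(-3, 2), -12), Mul(Rational(1, 4), Pow(-12, 2))), -19) = Mul(Add(-3, 18, Mul(Rational(1, 4), 144)), -19) = Mul(Add(-3, 18, 36), -19) = Mul(51, -19) = -969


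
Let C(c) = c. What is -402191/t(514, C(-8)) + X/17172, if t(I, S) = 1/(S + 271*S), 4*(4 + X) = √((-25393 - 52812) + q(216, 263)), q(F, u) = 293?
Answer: 3757094575487/4293 + I*√19478/34344 ≈ 8.7517e+8 + 0.0040637*I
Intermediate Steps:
X = -4 + I*√19478/2 (X = -4 + √((-25393 - 52812) + 293)/4 = -4 + √(-78205 + 293)/4 = -4 + √(-77912)/4 = -4 + (2*I*√19478)/4 = -4 + I*√19478/2 ≈ -4.0 + 69.782*I)
t(I, S) = 1/(272*S)
-402191/t(514, C(-8)) + X/17172 = -402191/((1/272)/(-8)) + (-4 + I*√19478/2)/17172 = -402191/((1/272)*(-⅛)) + (-4 + I*√19478/2)*(1/17172) = -402191/(-1/2176) + (-1/4293 + I*√19478/34344) = -402191*(-2176) + (-1/4293 + I*√19478/34344) = 875167616 + (-1/4293 + I*√19478/34344) = 3757094575487/4293 + I*√19478/34344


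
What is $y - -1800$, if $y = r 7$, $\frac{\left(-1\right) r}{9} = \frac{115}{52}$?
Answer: $\frac{86355}{52} \approx 1660.7$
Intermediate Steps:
$r = - \frac{1035}{52}$ ($r = - 9 \cdot \frac{115}{52} = - 9 \cdot 115 \cdot \frac{1}{52} = \left(-9\right) \frac{115}{52} = - \frac{1035}{52} \approx -19.904$)
$y = - \frac{7245}{52}$ ($y = \left(- \frac{1035}{52}\right) 7 = - \frac{7245}{52} \approx -139.33$)
$y - -1800 = - \frac{7245}{52} - -1800 = - \frac{7245}{52} + 1800 = \frac{86355}{52}$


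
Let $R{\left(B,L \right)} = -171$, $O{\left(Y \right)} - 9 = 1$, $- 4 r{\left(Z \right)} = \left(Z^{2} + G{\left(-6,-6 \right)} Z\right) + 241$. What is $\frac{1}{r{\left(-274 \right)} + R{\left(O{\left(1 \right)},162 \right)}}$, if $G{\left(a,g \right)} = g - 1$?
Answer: $- \frac{4}{77919} \approx -5.1335 \cdot 10^{-5}$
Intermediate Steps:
$G{\left(a,g \right)} = -1 + g$ ($G{\left(a,g \right)} = g - 1 = -1 + g$)
$r{\left(Z \right)} = - \frac{241}{4} - \frac{Z^{2}}{4} + \frac{7 Z}{4}$ ($r{\left(Z \right)} = - \frac{\left(Z^{2} + \left(-1 - 6\right) Z\right) + 241}{4} = - \frac{\left(Z^{2} - 7 Z\right) + 241}{4} = - \frac{241 + Z^{2} - 7 Z}{4} = - \frac{241}{4} - \frac{Z^{2}}{4} + \frac{7 Z}{4}$)
$O{\left(Y \right)} = 10$ ($O{\left(Y \right)} = 9 + 1 = 10$)
$\frac{1}{r{\left(-274 \right)} + R{\left(O{\left(1 \right)},162 \right)}} = \frac{1}{\left(- \frac{241}{4} - \frac{\left(-274\right)^{2}}{4} + \frac{7}{4} \left(-274\right)\right) - 171} = \frac{1}{\left(- \frac{241}{4} - 18769 - \frac{959}{2}\right) - 171} = \frac{1}{- \frac{77235}{4} - 171} = \frac{1}{- \frac{77919}{4}} = - \frac{4}{77919}$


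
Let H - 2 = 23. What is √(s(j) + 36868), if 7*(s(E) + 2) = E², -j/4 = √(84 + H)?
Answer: √1818642/7 ≈ 192.65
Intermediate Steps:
H = 25 (H = 2 + 23 = 25)
j = -4*√109 (j = -4*√(84 + 25) = -4*√109 ≈ -41.761)
s(E) = -2 + E²/7
√(s(j) + 36868) = √((-2 + (-4*√109)²/7) + 36868) = √((-2 + (⅐)*1744) + 36868) = √((-2 + 1744/7) + 36868) = √(1730/7 + 36868) = √(259806/7) = √1818642/7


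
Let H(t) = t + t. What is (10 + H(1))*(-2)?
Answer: -24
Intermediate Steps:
H(t) = 2*t
(10 + H(1))*(-2) = (10 + 2*1)*(-2) = (10 + 2)*(-2) = 12*(-2) = -24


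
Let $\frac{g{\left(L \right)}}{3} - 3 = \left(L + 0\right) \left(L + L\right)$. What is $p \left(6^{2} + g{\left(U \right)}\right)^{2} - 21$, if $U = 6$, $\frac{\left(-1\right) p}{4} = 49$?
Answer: $-13351737$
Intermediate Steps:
$p = -196$ ($p = \left(-4\right) 49 = -196$)
$g{\left(L \right)} = 9 + 6 L^{2}$ ($g{\left(L \right)} = 9 + 3 \left(L + 0\right) \left(L + L\right) = 9 + 3 L 2 L = 9 + 3 \cdot 2 L^{2} = 9 + 6 L^{2}$)
$p \left(6^{2} + g{\left(U \right)}\right)^{2} - 21 = - 196 \left(6^{2} + \left(9 + 6 \cdot 6^{2}\right)\right)^{2} - 21 = - 196 \left(36 + \left(9 + 6 \cdot 36\right)\right)^{2} - 21 = - 196 \left(36 + \left(9 + 216\right)\right)^{2} - 21 = - 196 \left(36 + 225\right)^{2} - 21 = - 196 \cdot 261^{2} - 21 = \left(-196\right) 68121 - 21 = -13351716 - 21 = -13351737$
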